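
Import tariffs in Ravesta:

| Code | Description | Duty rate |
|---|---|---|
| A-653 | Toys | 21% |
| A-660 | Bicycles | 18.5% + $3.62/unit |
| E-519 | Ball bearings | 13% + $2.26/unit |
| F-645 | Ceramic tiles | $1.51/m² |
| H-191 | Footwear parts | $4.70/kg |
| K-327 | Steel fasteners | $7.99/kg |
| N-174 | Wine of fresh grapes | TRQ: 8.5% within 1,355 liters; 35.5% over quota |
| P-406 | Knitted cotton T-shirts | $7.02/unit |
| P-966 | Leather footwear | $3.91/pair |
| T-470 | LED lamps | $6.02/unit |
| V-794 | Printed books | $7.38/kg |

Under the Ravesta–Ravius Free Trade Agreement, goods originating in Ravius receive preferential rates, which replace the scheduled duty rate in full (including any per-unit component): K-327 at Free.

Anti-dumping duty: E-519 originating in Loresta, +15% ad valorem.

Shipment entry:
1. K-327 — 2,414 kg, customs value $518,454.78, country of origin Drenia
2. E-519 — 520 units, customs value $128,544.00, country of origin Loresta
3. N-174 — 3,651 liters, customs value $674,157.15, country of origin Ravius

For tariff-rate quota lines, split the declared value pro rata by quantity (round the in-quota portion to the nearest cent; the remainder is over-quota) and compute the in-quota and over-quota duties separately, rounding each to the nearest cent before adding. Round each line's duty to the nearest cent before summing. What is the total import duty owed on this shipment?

$228,226.96

Line 1 (K-327, Drenia, 2,414 kg, $518,454.78):
Base rate for K-327 is $7.99/kg.
K-327 has an FTA preferential rate, but origin Drenia is not Ravius; base rate stands.
Duty = 2,414 × $7.99 = $19,287.86.
Line 2 (E-519, Loresta, 520 units, $128,544.00):
Base rate for E-519 is 13% + $2.26/unit.
Additional duty on E-519 from Loresta: +15%. Applied ad valorem rate: 13% + 15% = 28%.
Duty = $128,544.00 × 28% + 520 × $2.26 = $37,167.52.
Line 3 (N-174, Ravius, 3,651 liters, $674,157.15):
Code N-174 is under a tariff-rate quota (threshold 1,355 liters). In-quota: 1,355 liters at 8.5%; over-quota: 2,296 liters at 35.5%.
Pro-rata value split: in-quota = $674,157.15 × 1,355/3,651 = $250,200.75; over-quota = $674,157.15 − $250,200.75 = $423,956.40.
In-quota duty = $250,200.75 × 8.5% = $21,267.06. Over-quota duty = $423,956.40 × 35.5% = $150,504.52.
Line duty = $21,267.06 + $150,504.52 = $171,771.58.
Total = $19,287.86 + $37,167.52 + $171,771.58 = $228,226.96.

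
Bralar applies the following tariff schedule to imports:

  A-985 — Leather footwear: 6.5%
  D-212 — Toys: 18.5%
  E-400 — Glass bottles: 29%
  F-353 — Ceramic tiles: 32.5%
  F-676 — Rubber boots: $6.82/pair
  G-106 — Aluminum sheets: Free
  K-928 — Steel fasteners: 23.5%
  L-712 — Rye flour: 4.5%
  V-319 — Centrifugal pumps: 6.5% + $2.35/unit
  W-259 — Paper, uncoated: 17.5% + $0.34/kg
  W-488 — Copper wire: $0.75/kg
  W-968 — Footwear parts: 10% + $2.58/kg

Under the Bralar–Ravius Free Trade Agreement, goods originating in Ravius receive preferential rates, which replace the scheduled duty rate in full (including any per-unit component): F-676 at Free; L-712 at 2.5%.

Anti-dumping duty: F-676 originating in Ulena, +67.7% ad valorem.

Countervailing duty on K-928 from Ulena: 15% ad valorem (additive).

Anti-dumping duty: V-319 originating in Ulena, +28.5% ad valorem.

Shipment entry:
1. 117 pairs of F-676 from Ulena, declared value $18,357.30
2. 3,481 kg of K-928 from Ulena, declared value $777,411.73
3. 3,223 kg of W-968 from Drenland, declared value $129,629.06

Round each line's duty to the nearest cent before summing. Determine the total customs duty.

$333,807.60

Line 1 (F-676, Ulena, 117 pairs, $18,357.30):
Base rate for F-676 is $6.82/pair.
F-676 has an FTA preferential rate, but origin Ulena is not Ravius; base rate stands.
Additional duty on F-676 from Ulena: +67.7% ad valorem. Applied ad valorem rate = 67.7%.
Duty = $18,357.30 × 67.7% + 117 × $6.82 = $13,225.83.
Line 2 (K-928, Ulena, 3,481 kg, $777,411.73):
Base rate for K-928 is 23.5%.
Additional duty on K-928 from Ulena: +15%. Applied ad valorem rate: 23.5% + 15% = 38.5%.
Duty = $777,411.73 × 38.5% = $299,303.52.
Line 3 (W-968, Drenland, 3,223 kg, $129,629.06):
Base rate for W-968 is 10% + $2.58/kg.
Duty = $129,629.06 × 10% + 3,223 × $2.58 = $21,278.25.
Total = $13,225.83 + $299,303.52 + $21,278.25 = $333,807.60.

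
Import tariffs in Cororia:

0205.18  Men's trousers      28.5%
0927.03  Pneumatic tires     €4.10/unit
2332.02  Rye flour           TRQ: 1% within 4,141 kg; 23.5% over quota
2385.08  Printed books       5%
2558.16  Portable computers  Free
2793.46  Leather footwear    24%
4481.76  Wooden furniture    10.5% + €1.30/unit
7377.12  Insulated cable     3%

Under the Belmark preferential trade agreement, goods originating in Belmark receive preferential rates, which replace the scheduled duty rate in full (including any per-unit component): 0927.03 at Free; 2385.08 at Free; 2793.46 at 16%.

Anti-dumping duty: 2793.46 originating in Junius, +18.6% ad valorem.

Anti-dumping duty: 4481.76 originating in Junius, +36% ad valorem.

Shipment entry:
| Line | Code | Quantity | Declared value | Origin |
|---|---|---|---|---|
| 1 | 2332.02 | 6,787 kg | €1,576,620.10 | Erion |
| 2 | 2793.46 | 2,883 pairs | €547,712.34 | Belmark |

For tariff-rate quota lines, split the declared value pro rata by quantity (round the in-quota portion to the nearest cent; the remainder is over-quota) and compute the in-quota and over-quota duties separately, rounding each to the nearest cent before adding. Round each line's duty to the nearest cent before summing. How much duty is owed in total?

Line 1 (2332.02, Erion, 6,787 kg, €1,576,620.10):
Code 2332.02 is under a tariff-rate quota (threshold 4,141 kg). In-quota: 4,141 kg at 1%; over-quota: 2,646 kg at 23.5%.
Pro-rata value split: in-quota = €1,576,620.10 × 4,141/6,787 = €961,954.30; over-quota = €1,576,620.10 − €961,954.30 = €614,665.80.
In-quota duty = €961,954.30 × 1% = €9,619.54. Over-quota duty = €614,665.80 × 23.5% = €144,446.46.
Line duty = €9,619.54 + €144,446.46 = €154,066.00.
Line 2 (2793.46, Belmark, 2,883 pairs, €547,712.34):
Base rate for 2793.46 is 24%.
Origin Belmark qualifies under the Cororia–Belmark agreement and 2793.46 is covered: preferential rate 16% applies instead.
The additional-duty order on 2793.46 targets Junius, not Belmark; it does not apply.
Duty = €547,712.34 × 16% = €87,633.97.
Total = €154,066.00 + €87,633.97 = €241,699.97.

€241,699.97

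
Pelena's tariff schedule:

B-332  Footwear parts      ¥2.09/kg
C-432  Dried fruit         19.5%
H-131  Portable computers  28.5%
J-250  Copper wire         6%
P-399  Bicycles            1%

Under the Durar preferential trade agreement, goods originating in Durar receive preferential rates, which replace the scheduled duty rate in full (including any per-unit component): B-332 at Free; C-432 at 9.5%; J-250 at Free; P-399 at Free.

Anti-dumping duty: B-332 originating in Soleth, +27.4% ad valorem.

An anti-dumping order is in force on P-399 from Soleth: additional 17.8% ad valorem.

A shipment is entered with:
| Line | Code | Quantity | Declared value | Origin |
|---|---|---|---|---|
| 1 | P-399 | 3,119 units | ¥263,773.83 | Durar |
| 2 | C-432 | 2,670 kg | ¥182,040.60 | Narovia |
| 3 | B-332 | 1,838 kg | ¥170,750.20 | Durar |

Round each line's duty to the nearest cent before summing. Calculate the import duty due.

Line 1 (P-399, Durar, 3,119 units, ¥263,773.83):
Base rate for P-399 is 1%.
Origin Durar qualifies under the Pelena–Durar agreement and P-399 is covered: preferential rate Free applies instead.
The additional-duty order on P-399 targets Soleth, not Durar; it does not apply.
Duty = ¥263,773.83 × 0% = ¥0.00.
Line 2 (C-432, Narovia, 2,670 kg, ¥182,040.60):
Base rate for C-432 is 19.5%.
C-432 has an FTA preferential rate, but origin Narovia is not Durar; base rate stands.
Duty = ¥182,040.60 × 19.5% = ¥35,497.92.
Line 3 (B-332, Durar, 1,838 kg, ¥170,750.20):
Base rate for B-332 is ¥2.09/kg.
Origin Durar qualifies under the Pelena–Durar agreement and B-332 is covered: preferential rate Free applies instead.
The additional-duty order on B-332 targets Soleth, not Durar; it does not apply.
Duty = ¥170,750.20 × 0% = ¥0.00.
Total = ¥0.00 + ¥35,497.92 + ¥0.00 = ¥35,497.92.

¥35,497.92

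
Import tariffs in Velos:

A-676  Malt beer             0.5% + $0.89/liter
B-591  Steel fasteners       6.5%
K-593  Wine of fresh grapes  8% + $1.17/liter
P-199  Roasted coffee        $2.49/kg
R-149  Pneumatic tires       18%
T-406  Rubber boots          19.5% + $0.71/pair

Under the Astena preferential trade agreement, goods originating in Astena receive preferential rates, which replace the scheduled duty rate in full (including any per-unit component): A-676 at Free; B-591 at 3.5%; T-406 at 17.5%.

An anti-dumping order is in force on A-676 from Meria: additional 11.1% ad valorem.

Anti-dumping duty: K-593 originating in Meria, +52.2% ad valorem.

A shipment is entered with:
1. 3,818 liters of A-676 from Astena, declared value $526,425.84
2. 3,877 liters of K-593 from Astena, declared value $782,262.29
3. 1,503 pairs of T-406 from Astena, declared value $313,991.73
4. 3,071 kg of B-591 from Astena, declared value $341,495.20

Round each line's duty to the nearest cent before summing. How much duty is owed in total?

$134,017.95

Line 1 (A-676, Astena, 3,818 liters, $526,425.84):
Base rate for A-676 is 0.5% + $0.89/liter.
Origin Astena qualifies under the Velos–Astena agreement and A-676 is covered: preferential rate Free applies instead.
The additional-duty order on A-676 targets Meria, not Astena; it does not apply.
Duty = $526,425.84 × 0% = $0.00.
Line 2 (K-593, Astena, 3,877 liters, $782,262.29):
Base rate for K-593 is 8% + $1.17/liter.
Origin Astena is the FTA partner but K-593 is not on the preference list; base rate stands.
The additional-duty order on K-593 targets Meria, not Astena; it does not apply.
Duty = $782,262.29 × 8% + 3,877 × $1.17 = $67,117.07.
Line 3 (T-406, Astena, 1,503 pairs, $313,991.73):
Base rate for T-406 is 19.5% + $0.71/pair.
Origin Astena qualifies under the Velos–Astena agreement and T-406 is covered: preferential rate 17.5% applies instead.
Duty = $313,991.73 × 17.5% = $54,948.55.
Line 4 (B-591, Astena, 3,071 kg, $341,495.20):
Base rate for B-591 is 6.5%.
Origin Astena qualifies under the Velos–Astena agreement and B-591 is covered: preferential rate 3.5% applies instead.
Duty = $341,495.20 × 3.5% = $11,952.33.
Total = $0.00 + $67,117.07 + $54,948.55 + $11,952.33 = $134,017.95.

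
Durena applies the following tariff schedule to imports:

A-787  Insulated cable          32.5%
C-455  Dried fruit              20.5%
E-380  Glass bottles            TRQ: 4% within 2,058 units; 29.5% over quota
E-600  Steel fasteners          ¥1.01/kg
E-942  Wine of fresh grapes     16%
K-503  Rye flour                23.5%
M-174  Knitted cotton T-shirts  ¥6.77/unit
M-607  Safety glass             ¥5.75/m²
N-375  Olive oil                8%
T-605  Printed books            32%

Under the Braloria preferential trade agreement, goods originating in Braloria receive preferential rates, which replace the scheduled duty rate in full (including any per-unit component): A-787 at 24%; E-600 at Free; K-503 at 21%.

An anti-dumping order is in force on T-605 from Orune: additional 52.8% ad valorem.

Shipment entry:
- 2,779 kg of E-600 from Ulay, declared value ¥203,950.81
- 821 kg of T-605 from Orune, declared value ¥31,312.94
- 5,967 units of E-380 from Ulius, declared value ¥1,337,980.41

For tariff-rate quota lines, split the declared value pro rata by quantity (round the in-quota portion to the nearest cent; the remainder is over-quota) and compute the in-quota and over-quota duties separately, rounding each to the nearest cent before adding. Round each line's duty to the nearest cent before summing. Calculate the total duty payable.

Line 1 (E-600, Ulay, 2,779 kg, ¥203,950.81):
Base rate for E-600 is ¥1.01/kg.
E-600 has an FTA preferential rate, but origin Ulay is not Braloria; base rate stands.
Duty = 2,779 × ¥1.01 = ¥2,806.79.
Line 2 (T-605, Orune, 821 kg, ¥31,312.94):
Base rate for T-605 is 32%.
Additional duty on T-605 from Orune: +52.8%. Applied ad valorem rate: 32% + 52.8% = 84.8%.
Duty = ¥31,312.94 × 84.8% = ¥26,553.37.
Line 3 (E-380, Ulius, 5,967 units, ¥1,337,980.41):
Code E-380 is under a tariff-rate quota (threshold 2,058 units). In-quota: 2,058 units at 4%; over-quota: 3,909 units at 29.5%.
Pro-rata value split: in-quota = ¥1,337,980.41 × 2,058/5,967 = ¥461,465.34; over-quota = ¥1,337,980.41 − ¥461,465.34 = ¥876,515.07.
In-quota duty = ¥461,465.34 × 4% = ¥18,458.61. Over-quota duty = ¥876,515.07 × 29.5% = ¥258,571.95.
Line duty = ¥18,458.61 + ¥258,571.95 = ¥277,030.56.
Total = ¥2,806.79 + ¥26,553.37 + ¥277,030.56 = ¥306,390.72.

¥306,390.72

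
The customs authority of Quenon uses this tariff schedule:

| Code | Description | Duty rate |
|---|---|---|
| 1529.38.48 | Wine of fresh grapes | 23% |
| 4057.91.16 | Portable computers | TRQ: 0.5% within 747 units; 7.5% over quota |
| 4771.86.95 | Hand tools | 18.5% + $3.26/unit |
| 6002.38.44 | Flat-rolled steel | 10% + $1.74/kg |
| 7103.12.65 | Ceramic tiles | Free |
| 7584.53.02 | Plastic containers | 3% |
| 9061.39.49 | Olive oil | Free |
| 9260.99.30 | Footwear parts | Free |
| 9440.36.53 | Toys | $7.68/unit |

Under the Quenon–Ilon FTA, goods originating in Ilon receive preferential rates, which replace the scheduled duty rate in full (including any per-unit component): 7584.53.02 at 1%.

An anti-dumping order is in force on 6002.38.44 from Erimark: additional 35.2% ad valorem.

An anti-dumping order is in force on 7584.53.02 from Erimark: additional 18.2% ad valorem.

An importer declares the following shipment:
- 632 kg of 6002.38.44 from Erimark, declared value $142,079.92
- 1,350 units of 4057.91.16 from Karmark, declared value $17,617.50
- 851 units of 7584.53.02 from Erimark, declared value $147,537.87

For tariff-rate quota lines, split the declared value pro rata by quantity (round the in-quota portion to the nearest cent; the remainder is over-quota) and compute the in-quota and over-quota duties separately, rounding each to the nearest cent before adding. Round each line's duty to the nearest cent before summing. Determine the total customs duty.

$97,236.76

Line 1 (6002.38.44, Erimark, 632 kg, $142,079.92):
Base rate for 6002.38.44 is 10% + $1.74/kg.
Additional duty on 6002.38.44 from Erimark: +35.2%. Applied ad valorem rate: 10% + 35.2% = 45.2%.
Duty = $142,079.92 × 45.2% + 632 × $1.74 = $65,319.80.
Line 2 (4057.91.16, Karmark, 1,350 units, $17,617.50):
Code 4057.91.16 is under a tariff-rate quota (threshold 747 units). In-quota: 747 units at 0.5%; over-quota: 603 units at 7.5%.
Pro-rata value split: in-quota = $17,617.50 × 747/1,350 = $9,748.35; over-quota = $17,617.50 − $9,748.35 = $7,869.15.
In-quota duty = $9,748.35 × 0.5% = $48.74. Over-quota duty = $7,869.15 × 7.5% = $590.19.
Line duty = $48.74 + $590.19 = $638.93.
Line 3 (7584.53.02, Erimark, 851 units, $147,537.87):
Base rate for 7584.53.02 is 3%.
7584.53.02 has an FTA preferential rate, but origin Erimark is not Ilon; base rate stands.
Additional duty on 7584.53.02 from Erimark: +18.2%. Applied ad valorem rate: 3% + 18.2% = 21.2%.
Duty = $147,537.87 × 21.2% = $31,278.03.
Total = $65,319.80 + $638.93 + $31,278.03 = $97,236.76.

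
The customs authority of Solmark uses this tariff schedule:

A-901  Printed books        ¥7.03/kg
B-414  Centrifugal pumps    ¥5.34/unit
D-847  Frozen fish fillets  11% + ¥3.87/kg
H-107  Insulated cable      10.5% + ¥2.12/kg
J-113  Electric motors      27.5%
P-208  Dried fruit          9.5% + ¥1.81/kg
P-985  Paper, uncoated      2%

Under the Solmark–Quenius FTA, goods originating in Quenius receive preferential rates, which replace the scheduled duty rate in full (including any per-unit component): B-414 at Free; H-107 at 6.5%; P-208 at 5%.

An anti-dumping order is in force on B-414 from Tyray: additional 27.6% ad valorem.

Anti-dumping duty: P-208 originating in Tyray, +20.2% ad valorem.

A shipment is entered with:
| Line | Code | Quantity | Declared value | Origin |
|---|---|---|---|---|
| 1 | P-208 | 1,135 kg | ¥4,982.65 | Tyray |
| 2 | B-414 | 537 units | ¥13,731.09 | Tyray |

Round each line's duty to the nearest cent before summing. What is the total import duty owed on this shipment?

¥10,191.56

Line 1 (P-208, Tyray, 1,135 kg, ¥4,982.65):
Base rate for P-208 is 9.5% + ¥1.81/kg.
P-208 has an FTA preferential rate, but origin Tyray is not Quenius; base rate stands.
Additional duty on P-208 from Tyray: +20.2%. Applied ad valorem rate: 9.5% + 20.2% = 29.7%.
Duty = ¥4,982.65 × 29.7% + 1,135 × ¥1.81 = ¥3,534.20.
Line 2 (B-414, Tyray, 537 units, ¥13,731.09):
Base rate for B-414 is ¥5.34/unit.
B-414 has an FTA preferential rate, but origin Tyray is not Quenius; base rate stands.
Additional duty on B-414 from Tyray: +27.6% ad valorem. Applied ad valorem rate = 27.6%.
Duty = ¥13,731.09 × 27.6% + 537 × ¥5.34 = ¥6,657.36.
Total = ¥3,534.20 + ¥6,657.36 = ¥10,191.56.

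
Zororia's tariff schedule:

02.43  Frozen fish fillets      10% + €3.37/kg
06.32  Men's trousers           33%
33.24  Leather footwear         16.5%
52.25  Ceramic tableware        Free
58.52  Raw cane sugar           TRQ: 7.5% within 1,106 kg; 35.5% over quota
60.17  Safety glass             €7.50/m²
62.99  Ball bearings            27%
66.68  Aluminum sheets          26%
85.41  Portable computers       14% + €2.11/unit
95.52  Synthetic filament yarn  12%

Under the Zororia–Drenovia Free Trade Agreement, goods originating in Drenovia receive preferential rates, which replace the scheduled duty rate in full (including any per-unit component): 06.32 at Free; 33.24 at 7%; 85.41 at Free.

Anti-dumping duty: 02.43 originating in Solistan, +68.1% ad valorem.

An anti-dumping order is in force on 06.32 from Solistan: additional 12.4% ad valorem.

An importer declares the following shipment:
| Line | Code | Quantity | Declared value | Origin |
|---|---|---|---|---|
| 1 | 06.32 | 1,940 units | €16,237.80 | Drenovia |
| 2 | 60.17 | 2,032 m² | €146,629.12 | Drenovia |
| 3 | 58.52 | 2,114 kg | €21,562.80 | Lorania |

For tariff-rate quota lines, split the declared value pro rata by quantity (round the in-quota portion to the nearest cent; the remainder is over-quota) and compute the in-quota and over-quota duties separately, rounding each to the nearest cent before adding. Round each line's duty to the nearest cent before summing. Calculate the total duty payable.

€19,736.06

Line 1 (06.32, Drenovia, 1,940 units, €16,237.80):
Base rate for 06.32 is 33%.
Origin Drenovia qualifies under the Zororia–Drenovia agreement and 06.32 is covered: preferential rate Free applies instead.
The additional-duty order on 06.32 targets Solistan, not Drenovia; it does not apply.
Duty = €16,237.80 × 0% = €0.00.
Line 2 (60.17, Drenovia, 2,032 m², €146,629.12):
Base rate for 60.17 is €7.50/m².
Origin Drenovia is the FTA partner but 60.17 is not on the preference list; base rate stands.
Duty = 2,032 × €7.50 = €15,240.00.
Line 3 (58.52, Lorania, 2,114 kg, €21,562.80):
Code 58.52 is under a tariff-rate quota (threshold 1,106 kg). In-quota: 1,106 kg at 7.5%; over-quota: 1,008 kg at 35.5%.
Pro-rata value split: in-quota = €21,562.80 × 1,106/2,114 = €11,281.20; over-quota = €21,562.80 − €11,281.20 = €10,281.60.
In-quota duty = €11,281.20 × 7.5% = €846.09. Over-quota duty = €10,281.60 × 35.5% = €3,649.97.
Line duty = €846.09 + €3,649.97 = €4,496.06.
Total = €0.00 + €15,240.00 + €4,496.06 = €19,736.06.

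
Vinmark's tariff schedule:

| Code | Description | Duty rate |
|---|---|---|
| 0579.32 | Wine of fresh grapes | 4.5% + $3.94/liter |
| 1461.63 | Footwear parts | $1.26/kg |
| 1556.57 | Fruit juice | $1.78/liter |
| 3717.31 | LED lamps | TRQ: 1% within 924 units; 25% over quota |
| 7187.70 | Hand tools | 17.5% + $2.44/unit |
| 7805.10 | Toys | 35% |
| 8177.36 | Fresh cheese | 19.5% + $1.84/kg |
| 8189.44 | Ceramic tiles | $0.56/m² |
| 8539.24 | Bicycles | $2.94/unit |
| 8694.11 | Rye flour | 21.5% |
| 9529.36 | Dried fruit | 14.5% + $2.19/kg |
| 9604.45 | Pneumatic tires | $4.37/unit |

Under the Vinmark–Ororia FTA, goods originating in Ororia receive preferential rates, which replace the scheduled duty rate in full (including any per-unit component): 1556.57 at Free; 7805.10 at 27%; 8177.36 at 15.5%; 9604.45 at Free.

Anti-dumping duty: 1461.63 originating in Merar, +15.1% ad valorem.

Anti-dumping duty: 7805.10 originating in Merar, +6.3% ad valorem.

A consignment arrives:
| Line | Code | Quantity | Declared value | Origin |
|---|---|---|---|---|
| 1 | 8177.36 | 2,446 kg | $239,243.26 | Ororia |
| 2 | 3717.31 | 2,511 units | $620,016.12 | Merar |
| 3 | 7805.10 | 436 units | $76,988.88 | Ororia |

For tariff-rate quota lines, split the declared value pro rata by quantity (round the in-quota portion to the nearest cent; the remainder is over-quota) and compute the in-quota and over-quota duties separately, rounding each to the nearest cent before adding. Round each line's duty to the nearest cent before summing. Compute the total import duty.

Line 1 (8177.36, Ororia, 2,446 kg, $239,243.26):
Base rate for 8177.36 is 19.5% + $1.84/kg.
Origin Ororia qualifies under the Vinmark–Ororia agreement and 8177.36 is covered: preferential rate 15.5% applies instead.
Duty = $239,243.26 × 15.5% = $37,082.71.
Line 2 (3717.31, Merar, 2,511 units, $620,016.12):
Code 3717.31 is under a tariff-rate quota (threshold 924 units). In-quota: 924 units at 1%; over-quota: 1,587 units at 25%.
Pro-rata value split: in-quota = $620,016.12 × 924/2,511 = $228,154.08; over-quota = $620,016.12 − $228,154.08 = $391,862.04.
In-quota duty = $228,154.08 × 1% = $2,281.54. Over-quota duty = $391,862.04 × 25% = $97,965.51.
Line duty = $2,281.54 + $97,965.51 = $100,247.05.
Line 3 (7805.10, Ororia, 436 units, $76,988.88):
Base rate for 7805.10 is 35%.
Origin Ororia qualifies under the Vinmark–Ororia agreement and 7805.10 is covered: preferential rate 27% applies instead.
The additional-duty order on 7805.10 targets Merar, not Ororia; it does not apply.
Duty = $76,988.88 × 27% = $20,787.00.
Total = $37,082.71 + $100,247.05 + $20,787.00 = $158,116.76.

$158,116.76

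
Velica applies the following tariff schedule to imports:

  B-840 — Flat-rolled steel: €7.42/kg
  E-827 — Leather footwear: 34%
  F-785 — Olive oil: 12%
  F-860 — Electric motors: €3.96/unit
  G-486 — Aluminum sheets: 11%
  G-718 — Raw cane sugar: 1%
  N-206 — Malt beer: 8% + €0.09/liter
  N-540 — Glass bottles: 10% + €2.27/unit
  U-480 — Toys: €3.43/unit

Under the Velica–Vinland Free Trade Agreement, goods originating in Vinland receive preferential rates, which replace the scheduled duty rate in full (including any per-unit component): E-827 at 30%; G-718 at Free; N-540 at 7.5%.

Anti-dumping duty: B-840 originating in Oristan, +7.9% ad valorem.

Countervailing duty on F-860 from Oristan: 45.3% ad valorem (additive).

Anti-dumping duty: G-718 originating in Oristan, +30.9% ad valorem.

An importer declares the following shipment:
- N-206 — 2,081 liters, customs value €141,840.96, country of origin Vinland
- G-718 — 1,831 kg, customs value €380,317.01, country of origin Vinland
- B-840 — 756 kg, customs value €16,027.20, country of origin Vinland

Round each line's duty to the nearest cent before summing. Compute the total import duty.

€17,144.09

Line 1 (N-206, Vinland, 2,081 liters, €141,840.96):
Base rate for N-206 is 8% + €0.09/liter.
Origin Vinland is the FTA partner but N-206 is not on the preference list; base rate stands.
Duty = €141,840.96 × 8% + 2,081 × €0.09 = €11,534.57.
Line 2 (G-718, Vinland, 1,831 kg, €380,317.01):
Base rate for G-718 is 1%.
Origin Vinland qualifies under the Velica–Vinland agreement and G-718 is covered: preferential rate Free applies instead.
The additional-duty order on G-718 targets Oristan, not Vinland; it does not apply.
Duty = €380,317.01 × 0% = €0.00.
Line 3 (B-840, Vinland, 756 kg, €16,027.20):
Base rate for B-840 is €7.42/kg.
Origin Vinland is the FTA partner but B-840 is not on the preference list; base rate stands.
The additional-duty order on B-840 targets Oristan, not Vinland; it does not apply.
Duty = 756 × €7.42 = €5,609.52.
Total = €11,534.57 + €0.00 + €5,609.52 = €17,144.09.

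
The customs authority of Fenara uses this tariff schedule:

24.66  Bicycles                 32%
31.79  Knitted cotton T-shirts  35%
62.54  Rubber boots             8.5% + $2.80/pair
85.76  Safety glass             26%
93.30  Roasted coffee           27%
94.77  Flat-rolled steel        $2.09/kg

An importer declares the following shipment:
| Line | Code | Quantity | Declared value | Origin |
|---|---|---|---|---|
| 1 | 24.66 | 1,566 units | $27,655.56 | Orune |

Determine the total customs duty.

$8,849.78

Line 1 (24.66, Orune, 1,566 units, $27,655.56):
Base rate for 24.66 is 32%.
Duty = $27,655.56 × 32% = $8,849.78.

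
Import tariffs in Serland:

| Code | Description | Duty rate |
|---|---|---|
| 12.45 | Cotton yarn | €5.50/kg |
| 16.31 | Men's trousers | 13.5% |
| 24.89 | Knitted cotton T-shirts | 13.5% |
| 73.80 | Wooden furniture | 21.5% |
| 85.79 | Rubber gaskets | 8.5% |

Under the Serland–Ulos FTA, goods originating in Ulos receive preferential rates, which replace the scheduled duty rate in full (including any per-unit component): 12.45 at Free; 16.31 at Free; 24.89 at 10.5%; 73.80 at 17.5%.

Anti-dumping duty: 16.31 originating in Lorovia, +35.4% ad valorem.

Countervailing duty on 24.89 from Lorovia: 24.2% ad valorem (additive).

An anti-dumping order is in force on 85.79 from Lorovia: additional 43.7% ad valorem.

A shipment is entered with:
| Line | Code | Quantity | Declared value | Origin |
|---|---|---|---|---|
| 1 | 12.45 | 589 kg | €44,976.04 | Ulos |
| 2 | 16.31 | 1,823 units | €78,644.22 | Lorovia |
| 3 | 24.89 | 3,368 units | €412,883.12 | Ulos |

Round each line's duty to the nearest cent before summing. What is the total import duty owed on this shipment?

€81,809.75

Line 1 (12.45, Ulos, 589 kg, €44,976.04):
Base rate for 12.45 is €5.50/kg.
Origin Ulos qualifies under the Serland–Ulos agreement and 12.45 is covered: preferential rate Free applies instead.
Duty = €44,976.04 × 0% = €0.00.
Line 2 (16.31, Lorovia, 1,823 units, €78,644.22):
Base rate for 16.31 is 13.5%.
16.31 has an FTA preferential rate, but origin Lorovia is not Ulos; base rate stands.
Additional duty on 16.31 from Lorovia: +35.4%. Applied ad valorem rate: 13.5% + 35.4% = 48.9%.
Duty = €78,644.22 × 48.9% = €38,457.02.
Line 3 (24.89, Ulos, 3,368 units, €412,883.12):
Base rate for 24.89 is 13.5%.
Origin Ulos qualifies under the Serland–Ulos agreement and 24.89 is covered: preferential rate 10.5% applies instead.
The additional-duty order on 24.89 targets Lorovia, not Ulos; it does not apply.
Duty = €412,883.12 × 10.5% = €43,352.73.
Total = €0.00 + €38,457.02 + €43,352.73 = €81,809.75.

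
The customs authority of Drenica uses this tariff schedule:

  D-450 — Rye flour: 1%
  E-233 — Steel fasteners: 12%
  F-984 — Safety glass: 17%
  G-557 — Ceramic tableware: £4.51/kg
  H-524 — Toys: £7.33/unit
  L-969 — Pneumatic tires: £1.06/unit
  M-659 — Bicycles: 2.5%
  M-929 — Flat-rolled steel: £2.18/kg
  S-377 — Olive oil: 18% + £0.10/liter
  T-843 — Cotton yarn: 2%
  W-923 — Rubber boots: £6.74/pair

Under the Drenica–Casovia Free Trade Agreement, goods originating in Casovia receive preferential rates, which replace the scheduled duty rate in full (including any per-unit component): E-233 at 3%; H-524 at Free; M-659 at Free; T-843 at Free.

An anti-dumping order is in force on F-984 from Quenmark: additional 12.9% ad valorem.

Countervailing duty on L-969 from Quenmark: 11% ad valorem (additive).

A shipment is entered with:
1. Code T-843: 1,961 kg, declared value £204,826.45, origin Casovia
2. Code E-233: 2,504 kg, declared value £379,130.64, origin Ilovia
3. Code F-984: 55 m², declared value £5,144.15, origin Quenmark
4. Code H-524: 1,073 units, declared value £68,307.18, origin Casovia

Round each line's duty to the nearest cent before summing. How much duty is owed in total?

£47,033.78

Line 1 (T-843, Casovia, 1,961 kg, £204,826.45):
Base rate for T-843 is 2%.
Origin Casovia qualifies under the Drenica–Casovia agreement and T-843 is covered: preferential rate Free applies instead.
Duty = £204,826.45 × 0% = £0.00.
Line 2 (E-233, Ilovia, 2,504 kg, £379,130.64):
Base rate for E-233 is 12%.
E-233 has an FTA preferential rate, but origin Ilovia is not Casovia; base rate stands.
Duty = £379,130.64 × 12% = £45,495.68.
Line 3 (F-984, Quenmark, 55 m², £5,144.15):
Base rate for F-984 is 17%.
Additional duty on F-984 from Quenmark: +12.9%. Applied ad valorem rate: 17% + 12.9% = 29.9%.
Duty = £5,144.15 × 29.9% = £1,538.10.
Line 4 (H-524, Casovia, 1,073 units, £68,307.18):
Base rate for H-524 is £7.33/unit.
Origin Casovia qualifies under the Drenica–Casovia agreement and H-524 is covered: preferential rate Free applies instead.
Duty = £68,307.18 × 0% = £0.00.
Total = £0.00 + £45,495.68 + £1,538.10 + £0.00 = £47,033.78.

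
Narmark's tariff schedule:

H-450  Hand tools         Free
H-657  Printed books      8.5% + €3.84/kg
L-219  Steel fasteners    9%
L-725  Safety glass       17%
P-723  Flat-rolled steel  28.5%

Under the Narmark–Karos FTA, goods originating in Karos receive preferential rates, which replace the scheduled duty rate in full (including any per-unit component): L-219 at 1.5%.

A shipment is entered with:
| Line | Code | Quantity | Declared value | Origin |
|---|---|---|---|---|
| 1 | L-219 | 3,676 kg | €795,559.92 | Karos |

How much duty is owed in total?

€11,933.40

Line 1 (L-219, Karos, 3,676 kg, €795,559.92):
Base rate for L-219 is 9%.
Origin Karos qualifies under the Narmark–Karos agreement and L-219 is covered: preferential rate 1.5% applies instead.
Duty = €795,559.92 × 1.5% = €11,933.40.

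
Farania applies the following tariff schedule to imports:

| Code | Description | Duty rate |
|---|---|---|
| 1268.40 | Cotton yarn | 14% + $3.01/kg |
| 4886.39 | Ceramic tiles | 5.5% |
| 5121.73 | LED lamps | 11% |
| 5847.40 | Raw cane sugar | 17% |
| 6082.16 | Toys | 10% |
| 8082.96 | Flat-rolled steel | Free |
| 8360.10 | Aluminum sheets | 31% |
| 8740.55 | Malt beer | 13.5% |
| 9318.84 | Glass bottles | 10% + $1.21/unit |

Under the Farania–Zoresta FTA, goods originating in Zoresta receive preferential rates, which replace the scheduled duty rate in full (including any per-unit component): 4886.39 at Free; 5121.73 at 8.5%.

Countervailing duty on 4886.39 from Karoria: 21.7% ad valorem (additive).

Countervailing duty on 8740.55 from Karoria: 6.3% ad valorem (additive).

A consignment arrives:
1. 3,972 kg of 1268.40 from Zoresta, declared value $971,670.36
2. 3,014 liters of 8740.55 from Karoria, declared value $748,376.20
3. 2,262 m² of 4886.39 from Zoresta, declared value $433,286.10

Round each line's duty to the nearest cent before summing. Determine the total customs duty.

$296,168.06

Line 1 (1268.40, Zoresta, 3,972 kg, $971,670.36):
Base rate for 1268.40 is 14% + $3.01/kg.
Origin Zoresta is the FTA partner but 1268.40 is not on the preference list; base rate stands.
Duty = $971,670.36 × 14% + 3,972 × $3.01 = $147,989.57.
Line 2 (8740.55, Karoria, 3,014 liters, $748,376.20):
Base rate for 8740.55 is 13.5%.
Additional duty on 8740.55 from Karoria: +6.3%. Applied ad valorem rate: 13.5% + 6.3% = 19.8%.
Duty = $748,376.20 × 19.8% = $148,178.49.
Line 3 (4886.39, Zoresta, 2,262 m², $433,286.10):
Base rate for 4886.39 is 5.5%.
Origin Zoresta qualifies under the Farania–Zoresta agreement and 4886.39 is covered: preferential rate Free applies instead.
The additional-duty order on 4886.39 targets Karoria, not Zoresta; it does not apply.
Duty = $433,286.10 × 0% = $0.00.
Total = $147,989.57 + $148,178.49 + $0.00 = $296,168.06.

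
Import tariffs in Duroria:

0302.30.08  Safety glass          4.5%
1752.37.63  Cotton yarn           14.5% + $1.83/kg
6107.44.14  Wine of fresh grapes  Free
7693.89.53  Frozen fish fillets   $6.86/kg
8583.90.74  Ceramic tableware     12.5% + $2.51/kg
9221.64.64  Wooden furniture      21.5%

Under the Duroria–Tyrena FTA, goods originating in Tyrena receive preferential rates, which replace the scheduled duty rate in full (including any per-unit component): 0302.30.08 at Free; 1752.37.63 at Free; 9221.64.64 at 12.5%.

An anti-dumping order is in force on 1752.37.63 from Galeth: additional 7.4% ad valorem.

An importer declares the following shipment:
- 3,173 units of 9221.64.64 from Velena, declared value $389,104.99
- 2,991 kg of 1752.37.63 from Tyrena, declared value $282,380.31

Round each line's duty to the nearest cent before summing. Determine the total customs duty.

$83,657.57

Line 1 (9221.64.64, Velena, 3,173 units, $389,104.99):
Base rate for 9221.64.64 is 21.5%.
9221.64.64 has an FTA preferential rate, but origin Velena is not Tyrena; base rate stands.
Duty = $389,104.99 × 21.5% = $83,657.57.
Line 2 (1752.37.63, Tyrena, 2,991 kg, $282,380.31):
Base rate for 1752.37.63 is 14.5% + $1.83/kg.
Origin Tyrena qualifies under the Duroria–Tyrena agreement and 1752.37.63 is covered: preferential rate Free applies instead.
The additional-duty order on 1752.37.63 targets Galeth, not Tyrena; it does not apply.
Duty = $282,380.31 × 0% = $0.00.
Total = $83,657.57 + $0.00 = $83,657.57.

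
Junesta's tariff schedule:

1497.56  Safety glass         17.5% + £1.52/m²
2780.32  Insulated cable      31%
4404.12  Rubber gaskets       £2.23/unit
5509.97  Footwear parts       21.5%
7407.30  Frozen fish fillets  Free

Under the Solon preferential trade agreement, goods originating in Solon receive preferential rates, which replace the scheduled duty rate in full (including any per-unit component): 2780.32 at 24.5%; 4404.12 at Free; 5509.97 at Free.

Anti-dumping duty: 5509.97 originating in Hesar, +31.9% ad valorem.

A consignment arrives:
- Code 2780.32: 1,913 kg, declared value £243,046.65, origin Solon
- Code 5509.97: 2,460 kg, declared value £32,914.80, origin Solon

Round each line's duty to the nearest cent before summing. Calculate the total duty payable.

Line 1 (2780.32, Solon, 1,913 kg, £243,046.65):
Base rate for 2780.32 is 31%.
Origin Solon qualifies under the Junesta–Solon agreement and 2780.32 is covered: preferential rate 24.5% applies instead.
Duty = £243,046.65 × 24.5% = £59,546.43.
Line 2 (5509.97, Solon, 2,460 kg, £32,914.80):
Base rate for 5509.97 is 21.5%.
Origin Solon qualifies under the Junesta–Solon agreement and 5509.97 is covered: preferential rate Free applies instead.
The additional-duty order on 5509.97 targets Hesar, not Solon; it does not apply.
Duty = £32,914.80 × 0% = £0.00.
Total = £59,546.43 + £0.00 = £59,546.43.

£59,546.43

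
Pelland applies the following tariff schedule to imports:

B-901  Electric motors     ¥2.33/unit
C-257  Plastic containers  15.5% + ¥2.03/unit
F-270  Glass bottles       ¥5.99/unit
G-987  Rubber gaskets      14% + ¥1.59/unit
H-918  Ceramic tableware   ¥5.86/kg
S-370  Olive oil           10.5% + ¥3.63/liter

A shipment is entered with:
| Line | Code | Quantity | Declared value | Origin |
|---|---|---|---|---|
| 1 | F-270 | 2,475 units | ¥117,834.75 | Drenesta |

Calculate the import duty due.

¥14,825.25

Line 1 (F-270, Drenesta, 2,475 units, ¥117,834.75):
Base rate for F-270 is ¥5.99/unit.
Duty = 2,475 × ¥5.99 = ¥14,825.25.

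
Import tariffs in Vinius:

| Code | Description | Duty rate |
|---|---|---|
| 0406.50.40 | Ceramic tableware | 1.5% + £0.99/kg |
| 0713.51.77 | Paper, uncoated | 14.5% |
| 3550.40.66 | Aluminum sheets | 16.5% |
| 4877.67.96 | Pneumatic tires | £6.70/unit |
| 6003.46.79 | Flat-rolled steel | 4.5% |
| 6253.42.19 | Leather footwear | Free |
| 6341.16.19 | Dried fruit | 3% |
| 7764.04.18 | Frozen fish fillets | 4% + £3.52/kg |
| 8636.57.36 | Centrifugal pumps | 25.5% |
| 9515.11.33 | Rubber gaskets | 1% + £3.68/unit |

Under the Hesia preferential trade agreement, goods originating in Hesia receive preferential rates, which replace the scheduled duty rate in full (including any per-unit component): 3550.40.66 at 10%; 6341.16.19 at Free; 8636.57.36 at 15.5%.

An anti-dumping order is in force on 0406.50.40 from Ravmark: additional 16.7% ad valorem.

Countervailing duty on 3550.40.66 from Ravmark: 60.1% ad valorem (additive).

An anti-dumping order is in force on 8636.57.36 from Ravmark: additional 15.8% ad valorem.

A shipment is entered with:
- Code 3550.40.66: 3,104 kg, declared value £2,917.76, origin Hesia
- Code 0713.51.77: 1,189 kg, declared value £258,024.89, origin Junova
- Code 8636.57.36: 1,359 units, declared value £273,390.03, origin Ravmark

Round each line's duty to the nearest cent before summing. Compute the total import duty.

Line 1 (3550.40.66, Hesia, 3,104 kg, £2,917.76):
Base rate for 3550.40.66 is 16.5%.
Origin Hesia qualifies under the Vinius–Hesia agreement and 3550.40.66 is covered: preferential rate 10% applies instead.
The additional-duty order on 3550.40.66 targets Ravmark, not Hesia; it does not apply.
Duty = £2,917.76 × 10% = £291.78.
Line 2 (0713.51.77, Junova, 1,189 kg, £258,024.89):
Base rate for 0713.51.77 is 14.5%.
Duty = £258,024.89 × 14.5% = £37,413.61.
Line 3 (8636.57.36, Ravmark, 1,359 units, £273,390.03):
Base rate for 8636.57.36 is 25.5%.
8636.57.36 has an FTA preferential rate, but origin Ravmark is not Hesia; base rate stands.
Additional duty on 8636.57.36 from Ravmark: +15.8%. Applied ad valorem rate: 25.5% + 15.8% = 41.3%.
Duty = £273,390.03 × 41.3% = £112,910.08.
Total = £291.78 + £37,413.61 + £112,910.08 = £150,615.47.

£150,615.47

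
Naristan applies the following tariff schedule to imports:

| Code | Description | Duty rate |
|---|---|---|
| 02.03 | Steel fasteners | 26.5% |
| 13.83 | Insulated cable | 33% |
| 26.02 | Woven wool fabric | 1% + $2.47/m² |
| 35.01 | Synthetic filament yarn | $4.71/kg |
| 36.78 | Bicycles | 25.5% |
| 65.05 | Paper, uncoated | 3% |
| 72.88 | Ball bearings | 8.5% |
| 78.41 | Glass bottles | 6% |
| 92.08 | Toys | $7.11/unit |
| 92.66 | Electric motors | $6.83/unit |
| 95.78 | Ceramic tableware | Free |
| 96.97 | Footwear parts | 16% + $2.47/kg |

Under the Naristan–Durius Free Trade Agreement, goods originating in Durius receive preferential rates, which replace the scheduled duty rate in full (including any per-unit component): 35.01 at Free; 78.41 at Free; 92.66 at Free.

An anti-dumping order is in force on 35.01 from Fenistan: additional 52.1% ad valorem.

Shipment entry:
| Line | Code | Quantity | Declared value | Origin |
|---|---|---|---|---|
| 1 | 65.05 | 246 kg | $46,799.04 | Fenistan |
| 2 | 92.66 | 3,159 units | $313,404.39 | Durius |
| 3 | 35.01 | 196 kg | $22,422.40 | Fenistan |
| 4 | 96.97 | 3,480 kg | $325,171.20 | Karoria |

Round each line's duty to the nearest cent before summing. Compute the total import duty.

Line 1 (65.05, Fenistan, 246 kg, $46,799.04):
Base rate for 65.05 is 3%.
Duty = $46,799.04 × 3% = $1,403.97.
Line 2 (92.66, Durius, 3,159 units, $313,404.39):
Base rate for 92.66 is $6.83/unit.
Origin Durius qualifies under the Naristan–Durius agreement and 92.66 is covered: preferential rate Free applies instead.
Duty = $313,404.39 × 0% = $0.00.
Line 3 (35.01, Fenistan, 196 kg, $22,422.40):
Base rate for 35.01 is $4.71/kg.
35.01 has an FTA preferential rate, but origin Fenistan is not Durius; base rate stands.
Additional duty on 35.01 from Fenistan: +52.1% ad valorem. Applied ad valorem rate = 52.1%.
Duty = $22,422.40 × 52.1% + 196 × $4.71 = $12,605.23.
Line 4 (96.97, Karoria, 3,480 kg, $325,171.20):
Base rate for 96.97 is 16% + $2.47/kg.
Duty = $325,171.20 × 16% + 3,480 × $2.47 = $60,622.99.
Total = $1,403.97 + $0.00 + $12,605.23 + $60,622.99 = $74,632.19.

$74,632.19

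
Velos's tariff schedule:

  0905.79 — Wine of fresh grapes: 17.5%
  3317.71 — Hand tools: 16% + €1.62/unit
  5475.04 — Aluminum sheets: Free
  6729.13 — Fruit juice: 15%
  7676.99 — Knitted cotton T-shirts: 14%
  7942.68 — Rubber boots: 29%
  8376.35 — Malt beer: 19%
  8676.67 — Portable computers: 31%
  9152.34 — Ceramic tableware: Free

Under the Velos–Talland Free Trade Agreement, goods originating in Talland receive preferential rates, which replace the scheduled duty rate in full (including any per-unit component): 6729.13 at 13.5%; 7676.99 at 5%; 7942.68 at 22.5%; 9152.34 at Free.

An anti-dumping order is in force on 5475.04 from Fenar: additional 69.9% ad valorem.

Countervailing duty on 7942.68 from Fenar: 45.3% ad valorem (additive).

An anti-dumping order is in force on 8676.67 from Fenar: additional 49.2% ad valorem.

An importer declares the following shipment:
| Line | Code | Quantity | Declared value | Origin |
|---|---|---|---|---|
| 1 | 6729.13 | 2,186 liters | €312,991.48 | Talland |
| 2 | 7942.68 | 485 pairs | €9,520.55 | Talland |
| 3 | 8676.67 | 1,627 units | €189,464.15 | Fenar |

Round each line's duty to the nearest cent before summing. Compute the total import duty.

€196,346.22

Line 1 (6729.13, Talland, 2,186 liters, €312,991.48):
Base rate for 6729.13 is 15%.
Origin Talland qualifies under the Velos–Talland agreement and 6729.13 is covered: preferential rate 13.5% applies instead.
Duty = €312,991.48 × 13.5% = €42,253.85.
Line 2 (7942.68, Talland, 485 pairs, €9,520.55):
Base rate for 7942.68 is 29%.
Origin Talland qualifies under the Velos–Talland agreement and 7942.68 is covered: preferential rate 22.5% applies instead.
The additional-duty order on 7942.68 targets Fenar, not Talland; it does not apply.
Duty = €9,520.55 × 22.5% = €2,142.12.
Line 3 (8676.67, Fenar, 1,627 units, €189,464.15):
Base rate for 8676.67 is 31%.
Additional duty on 8676.67 from Fenar: +49.2%. Applied ad valorem rate: 31% + 49.2% = 80.2%.
Duty = €189,464.15 × 80.2% = €151,950.25.
Total = €42,253.85 + €2,142.12 + €151,950.25 = €196,346.22.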